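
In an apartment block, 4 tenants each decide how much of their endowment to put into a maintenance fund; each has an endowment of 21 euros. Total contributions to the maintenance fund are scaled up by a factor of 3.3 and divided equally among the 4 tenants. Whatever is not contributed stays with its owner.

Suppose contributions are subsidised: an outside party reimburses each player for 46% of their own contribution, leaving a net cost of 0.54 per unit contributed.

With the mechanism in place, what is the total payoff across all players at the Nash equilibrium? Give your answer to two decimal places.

Under the mechanism each unit contributed yields (3.3/4) / 0.54 = 1.5278 back to its contributor per unit of net cost, which exceeds 1, making full contribution the dominant choice for everyone.
At the Nash equilibrium everyone contributes 21. Group total payoff = 4 × (21 × 0.46 + 3.3 × 21) = 315.84.

315.84 euros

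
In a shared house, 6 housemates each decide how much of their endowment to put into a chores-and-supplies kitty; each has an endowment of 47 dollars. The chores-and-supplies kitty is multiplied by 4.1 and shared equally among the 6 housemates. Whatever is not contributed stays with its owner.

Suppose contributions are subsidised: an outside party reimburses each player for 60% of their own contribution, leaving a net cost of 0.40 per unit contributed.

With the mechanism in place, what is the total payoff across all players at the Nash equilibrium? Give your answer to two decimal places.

Under the mechanism each unit contributed yields (4.1/6) / 0.40 = 1.7083 back to its contributor per unit of net cost, which exceeds 1, making full contribution the dominant choice for everyone.
At the Nash equilibrium everyone contributes 47. Group total payoff = 6 × (47 × 0.60 + 4.1 × 47) = 1325.40.

1325.40 dollars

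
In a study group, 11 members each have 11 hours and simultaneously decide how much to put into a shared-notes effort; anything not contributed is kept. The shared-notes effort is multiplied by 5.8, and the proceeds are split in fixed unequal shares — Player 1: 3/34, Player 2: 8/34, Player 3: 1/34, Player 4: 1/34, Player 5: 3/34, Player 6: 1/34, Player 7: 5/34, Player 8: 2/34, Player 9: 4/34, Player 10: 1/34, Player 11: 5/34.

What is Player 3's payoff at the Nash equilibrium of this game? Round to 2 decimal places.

12.88 hours

For player j, contributing a unit is worthwhile iff 5.8 × (j's share) ≥ 1, i.e. iff j's share is at least 0.1724.
Only Player 2 (8/34) clears that bar, contributing 11; the remaining 10 contribute 0. Total contributed: 11.
Player 3 keeps 11 and receives 5.8 × 11 × 1/34 = 1.88 from the shared-notes effort, for a payoff of 12.88.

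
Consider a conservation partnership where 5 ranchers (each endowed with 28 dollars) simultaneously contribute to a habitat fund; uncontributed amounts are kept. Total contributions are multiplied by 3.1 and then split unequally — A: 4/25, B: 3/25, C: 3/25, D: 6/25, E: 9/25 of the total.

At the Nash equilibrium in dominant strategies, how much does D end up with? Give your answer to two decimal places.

A player with share s gets back 3.1·s per unit contributed, so full contribution is dominant for anyone with s > 1/3.1 = 0.3226 and zero contribution is dominant for anyone below.
Only E (9/25) clears that bar, contributing 28; the remaining 4 contribute 0. Total contributed: 28.
D keeps 28 and receives 3.1 × 28 × 6/25 = 20.83 from the habitat fund, for a payoff of 48.83.

48.83 dollars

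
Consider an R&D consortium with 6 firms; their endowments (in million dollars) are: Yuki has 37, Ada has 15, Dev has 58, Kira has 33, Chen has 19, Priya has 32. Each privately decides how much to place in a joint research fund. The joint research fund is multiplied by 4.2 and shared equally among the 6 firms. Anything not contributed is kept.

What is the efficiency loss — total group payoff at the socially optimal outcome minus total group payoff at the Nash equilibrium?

The private return per contributed unit is 4.2/6 = 0.7000 < 1 for every player regardless of endowment, so the Nash equilibrium is zero contribution and the group total is Σ E_j = 37 + 15 + 58 + 33 + 19 + 32 = 194.
Each contributed unit returns 4.200 to the group, so the social optimum is full contribution by everyone: group total = 4.200 × 194 = 814.80.
Efficiency loss = (4.200 − 1) × 194 = 620.80.

620.80 million dollars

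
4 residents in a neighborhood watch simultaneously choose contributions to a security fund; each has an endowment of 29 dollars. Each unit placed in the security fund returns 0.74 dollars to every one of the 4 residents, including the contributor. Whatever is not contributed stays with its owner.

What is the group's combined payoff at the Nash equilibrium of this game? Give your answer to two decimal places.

The private return per contributed unit is 0.74 < 1, so contributing 0 is dominant for every player. At the Nash equilibrium everyone keeps their 29, and the group total is 4 × 29 = 116.

116.00 dollars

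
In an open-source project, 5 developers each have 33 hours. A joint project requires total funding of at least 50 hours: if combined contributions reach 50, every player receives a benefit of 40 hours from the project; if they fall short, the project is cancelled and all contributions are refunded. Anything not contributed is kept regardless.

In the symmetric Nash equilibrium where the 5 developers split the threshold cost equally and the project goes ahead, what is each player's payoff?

Equal share of the threshold: 50/5 = 10.
At this profile no one gains by cutting their contribution: any cut drops the total below 50, the project is cancelled, contributions are refunded, and the deviator ends with 33, which is less than 33 − 10 + 40 = 63. Contributing more than 10 just wastes the excess. So contributing exactly 10 is a best response.
Each player's payoff: 33 − 10 + 40 = 63.

63 hours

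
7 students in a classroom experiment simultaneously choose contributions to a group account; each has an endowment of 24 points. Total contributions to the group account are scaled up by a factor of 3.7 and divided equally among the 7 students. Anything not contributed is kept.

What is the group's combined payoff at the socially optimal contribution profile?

621.60 points

Each contributed unit returns 3.700 to the group as a whole (0.5286 to each of 7 players), which exceeds 1, so the social optimum is full contribution: group total = 3.700 × 168 = 621.60.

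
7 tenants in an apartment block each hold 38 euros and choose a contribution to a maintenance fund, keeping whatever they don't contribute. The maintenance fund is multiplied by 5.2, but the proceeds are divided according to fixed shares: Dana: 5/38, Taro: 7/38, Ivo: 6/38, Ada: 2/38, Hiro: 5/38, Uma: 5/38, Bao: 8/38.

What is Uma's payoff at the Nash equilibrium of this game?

64.00 euros

Each unit j contributes comes back to j as 5.2 × (j's share), so j prefers to contribute only if that share exceeds 1/5.2 = 0.1923; otherwise keeping the unit dominates.
The only share above 0.1923 is Bao's 8/38, contributing 38; the remaining 6 contribute 0. Total contributed: 38.
Uma keeps 38 and receives 5.2 × 38 × 5/38 = 26.00 from the maintenance fund, for a payoff of 64.00.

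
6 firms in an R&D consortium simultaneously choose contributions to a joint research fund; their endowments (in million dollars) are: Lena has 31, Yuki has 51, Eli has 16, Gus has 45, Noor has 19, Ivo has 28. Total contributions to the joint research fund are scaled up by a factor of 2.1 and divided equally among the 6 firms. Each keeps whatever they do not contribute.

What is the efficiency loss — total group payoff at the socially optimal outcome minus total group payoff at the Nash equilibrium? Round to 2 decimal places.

The private return per contributed unit is 2.1/6 = 0.3500 < 1 for every player regardless of endowment, so the Nash equilibrium is zero contribution and the group total is Σ E_j = 31 + 51 + 16 + 45 + 19 + 28 = 190.
Each contributed unit returns 2.100 to the group, so the social optimum is full contribution by everyone: group total = 2.100 × 190 = 399.00.
Efficiency loss = (2.100 − 1) × 190 = 209.00.

209.00 million dollars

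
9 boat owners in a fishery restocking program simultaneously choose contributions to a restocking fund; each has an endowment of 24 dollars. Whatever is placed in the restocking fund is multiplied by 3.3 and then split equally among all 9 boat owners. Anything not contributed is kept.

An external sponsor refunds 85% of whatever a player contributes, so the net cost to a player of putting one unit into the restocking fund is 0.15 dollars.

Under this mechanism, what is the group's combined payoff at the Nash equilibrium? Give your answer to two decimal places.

896.40 dollars

Under the mechanism each unit contributed yields (3.3/9) / 0.15 = 2.4444 back to its contributor per unit of net cost, which exceeds 1, making full contribution the dominant choice for everyone.
So the Nash equilibrium is full contribution by all 9; the group earns 9 × (24 × 0.85 + 3.3 × 24) = 896.40.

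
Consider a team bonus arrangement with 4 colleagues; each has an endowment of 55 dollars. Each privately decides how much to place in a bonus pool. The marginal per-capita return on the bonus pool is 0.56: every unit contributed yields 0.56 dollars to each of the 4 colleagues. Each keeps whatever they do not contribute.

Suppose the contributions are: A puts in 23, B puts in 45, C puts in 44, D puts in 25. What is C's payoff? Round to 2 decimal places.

87.72 dollars

Total contributed: 23 + 45 + 44 + 25 = 137.
Each receives 0.56 × 137 = 76.72 from the bonus pool.
C keeps 55 − 44 = 11, so C's payoff is 11 + 76.72 = 87.72.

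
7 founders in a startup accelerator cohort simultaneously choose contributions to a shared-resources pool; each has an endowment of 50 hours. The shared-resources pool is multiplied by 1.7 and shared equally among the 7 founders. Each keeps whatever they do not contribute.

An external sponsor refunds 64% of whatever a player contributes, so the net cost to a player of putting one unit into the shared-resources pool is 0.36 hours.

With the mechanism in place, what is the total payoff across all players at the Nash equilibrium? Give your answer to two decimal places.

With the mechanism, a contributed unit returns (1.7/7) / 0.36 = 0.6746 per unit of net cost — still below 1 — so contributing 0 remains dominant for every player.
At the Nash equilibrium no one contributes; group total payoff = 7 × 50 = 350.

350.00 hours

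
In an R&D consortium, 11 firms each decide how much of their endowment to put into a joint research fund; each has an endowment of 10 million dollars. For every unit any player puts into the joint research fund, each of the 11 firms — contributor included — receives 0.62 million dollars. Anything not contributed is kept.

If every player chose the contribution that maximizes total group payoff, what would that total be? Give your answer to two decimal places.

750.20 million dollars

Each contributed unit returns 6.820 to the group as a whole (0.62 to each of 11 players), which exceeds 1, so the social optimum is full contribution: group total = 6.820 × 110 = 750.20.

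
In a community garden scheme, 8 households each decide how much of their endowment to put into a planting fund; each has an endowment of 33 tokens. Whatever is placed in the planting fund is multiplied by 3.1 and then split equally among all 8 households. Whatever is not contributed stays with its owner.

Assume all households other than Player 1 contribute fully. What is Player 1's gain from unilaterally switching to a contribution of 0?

Switching from a contribution of 33 to 0 lets Player 1 keep an extra 33 tokens, but lowers the planting fund by 33, which costs Player 1 their own share of that drop: 3.1/8 × 33 = 12.79.
Net gain = 33 − 12.79 = 20.21. The private return per contributed unit (0.3875) is below 1, so free-riding is indeed the best response regardless of what the others do.

20.21 tokens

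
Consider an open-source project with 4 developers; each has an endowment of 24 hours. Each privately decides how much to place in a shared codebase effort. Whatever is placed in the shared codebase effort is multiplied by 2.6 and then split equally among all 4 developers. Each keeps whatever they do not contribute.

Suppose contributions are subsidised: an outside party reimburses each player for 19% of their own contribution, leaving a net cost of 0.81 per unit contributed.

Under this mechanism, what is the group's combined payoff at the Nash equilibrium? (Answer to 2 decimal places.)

Even with the mechanism, each unit contributed returns only (2.6/4) / 0.81 = 0.8025 per unit of net cost, so contributing nothing is still dominant.
At the Nash equilibrium no one contributes; group total payoff = 4 × 24 = 96.

96.00 hours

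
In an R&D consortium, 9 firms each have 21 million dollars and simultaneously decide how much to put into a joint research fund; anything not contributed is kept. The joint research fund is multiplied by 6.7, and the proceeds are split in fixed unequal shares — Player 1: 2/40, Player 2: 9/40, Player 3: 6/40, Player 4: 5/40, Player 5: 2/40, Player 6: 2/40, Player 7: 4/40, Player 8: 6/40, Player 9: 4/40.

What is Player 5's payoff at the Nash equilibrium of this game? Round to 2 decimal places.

For player j, contributing a unit is worthwhile iff 6.7 × (j's share) ≥ 1, i.e. iff j's share is at least 0.1493.
Player 2, Player 3 and Player 8 are above the threshold, contributing 21 each; the remaining 6 contribute 0. Total contributed: 63.
Player 5 keeps 21 and receives 6.7 × 63 × 2/40 = 21.11 from the joint research fund, for a payoff of 42.11.

42.11 million dollars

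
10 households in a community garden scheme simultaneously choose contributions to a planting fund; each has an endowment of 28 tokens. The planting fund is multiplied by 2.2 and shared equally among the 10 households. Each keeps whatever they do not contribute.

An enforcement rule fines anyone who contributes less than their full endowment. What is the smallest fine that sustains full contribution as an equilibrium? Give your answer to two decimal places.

21.84 tokens

Given the others contribute fully, the best deviation is to contribute 0 (any partial contribution still incurs the fine and gives up units whose private return 0.2200 is below 1).
Deviating from 28 to 0 saves 28 tokens but forfeits the deviator's share of the drop in the planting fund: 2.2/10 × 28 = 6.16.
So the deviation gain is 28 − 6.16 = 21.84, and the fine must be at least 21.84 tokens to wipe it out.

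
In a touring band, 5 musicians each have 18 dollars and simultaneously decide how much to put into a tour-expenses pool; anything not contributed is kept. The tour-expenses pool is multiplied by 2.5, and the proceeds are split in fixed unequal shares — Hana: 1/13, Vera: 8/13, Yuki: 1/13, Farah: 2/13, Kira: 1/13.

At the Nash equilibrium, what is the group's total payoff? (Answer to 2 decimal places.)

A player with share s gets back 2.5·s per unit contributed, so full contribution is dominant for anyone with s > 1/2.5 = 0.4000 and zero contribution is dominant for anyone below.
The only share above 0.4000 is Vera's 8/13, contributing 18; the remaining 4 contribute 0. Total contributed: 18.
The tour-expenses pool pays out 2.5 × 18 = 45.00 in total (split across the unequal shares, but the aggregate is all that matters for the group sum).
The 4 free-riders keep 18 each, adding 72. Group total = 72 + 45.00 = 117.00.

117.00 dollars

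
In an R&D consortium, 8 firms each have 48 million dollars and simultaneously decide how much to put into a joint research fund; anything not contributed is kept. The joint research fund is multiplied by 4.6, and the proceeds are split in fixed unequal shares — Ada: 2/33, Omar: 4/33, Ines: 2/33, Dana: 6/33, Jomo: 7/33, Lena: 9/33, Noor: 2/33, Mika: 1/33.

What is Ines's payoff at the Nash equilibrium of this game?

For player j, contributing a unit is worthwhile iff 4.6 × (j's share) ≥ 1, i.e. iff j's share is at least 0.2174.
The only share above 0.2174 is Lena's 9/33, contributing 48; the remaining 7 contribute 0. Total contributed: 48.
Ines keeps 48 and receives 4.6 × 48 × 2/33 = 13.38 from the joint research fund, for a payoff of 61.38.

61.38 million dollars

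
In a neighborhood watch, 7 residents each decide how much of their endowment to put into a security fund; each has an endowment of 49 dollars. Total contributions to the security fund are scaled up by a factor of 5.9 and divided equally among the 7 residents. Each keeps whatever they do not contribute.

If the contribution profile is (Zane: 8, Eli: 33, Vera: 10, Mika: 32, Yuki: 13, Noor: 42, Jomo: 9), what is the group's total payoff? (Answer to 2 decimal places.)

Total contributed: 8 + 33 + 10 + 32 + 13 + 42 + 9 = 147; total kept: 7 × 49 − 147 = 196.
The security fund pays out 5.9 × 147 = 867.30 in aggregate.
Group total = 196 + 867.30 = 1063.30.

1063.30 dollars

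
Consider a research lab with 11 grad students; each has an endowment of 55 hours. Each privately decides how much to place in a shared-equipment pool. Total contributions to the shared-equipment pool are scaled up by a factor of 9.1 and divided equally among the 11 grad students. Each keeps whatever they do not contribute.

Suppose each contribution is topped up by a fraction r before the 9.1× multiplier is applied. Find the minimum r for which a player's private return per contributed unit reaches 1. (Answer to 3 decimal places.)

With matching at rate r, one contributed unit becomes (1 + r) in the shared-equipment pool and returns 9.1 × (1 + r) / 11 to the contributor.
Setting this equal to 1: 1 + r = 11/9.1 = 1.2088.
So the minimum matching rate is r = 1.2088 − 1 = 0.209.

0.209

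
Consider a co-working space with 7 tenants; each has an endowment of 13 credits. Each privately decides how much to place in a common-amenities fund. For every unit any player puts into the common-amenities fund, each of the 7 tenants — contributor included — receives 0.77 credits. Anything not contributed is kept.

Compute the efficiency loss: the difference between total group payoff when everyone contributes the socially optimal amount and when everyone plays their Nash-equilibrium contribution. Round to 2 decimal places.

399.49 credits

The private return per contributed unit is 0.77 < 1, so contributing 0 is dominant for every player. At the Nash equilibrium everyone keeps their 13, and the group total is 7 × 13 = 91.
Each contributed unit returns 5.390 to the group as a whole (0.77 to each of 7 players), which exceeds 1, so the social optimum is full contribution: group total = 5.390 × 91 = 490.49.
Efficiency loss = 490.49 − 91 = 399.49.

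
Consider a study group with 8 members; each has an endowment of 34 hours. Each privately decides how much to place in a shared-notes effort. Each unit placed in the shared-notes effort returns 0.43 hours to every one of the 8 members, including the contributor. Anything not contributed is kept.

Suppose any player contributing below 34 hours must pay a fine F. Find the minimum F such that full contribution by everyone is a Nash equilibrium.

Given the others contribute fully, the best deviation is to contribute 0 (any partial contribution still incurs the fine and gives up units whose private return 0.43 is below 1).
Deviating from 34 to 0 saves 34 hours but forfeits the deviator's share of the drop in the shared-notes effort: 0.43 × 34 = 14.62.
So the deviation gain is 34 − 14.62 = 19.38, and the fine must be at least 19.38 hours to wipe it out.

19.38 hours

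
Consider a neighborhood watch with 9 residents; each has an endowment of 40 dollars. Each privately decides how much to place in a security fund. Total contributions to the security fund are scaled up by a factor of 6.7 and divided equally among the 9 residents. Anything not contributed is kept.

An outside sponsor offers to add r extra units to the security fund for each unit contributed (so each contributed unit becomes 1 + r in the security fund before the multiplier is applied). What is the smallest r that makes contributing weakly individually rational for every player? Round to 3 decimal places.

With matching at rate r, one contributed unit becomes (1 + r) in the security fund and returns 6.7 × (1 + r) / 9 to the contributor.
Setting this equal to 1: 1 + r = 9/6.7 = 1.3433.
So the minimum matching rate is r = 1.3433 − 1 = 0.343.

0.343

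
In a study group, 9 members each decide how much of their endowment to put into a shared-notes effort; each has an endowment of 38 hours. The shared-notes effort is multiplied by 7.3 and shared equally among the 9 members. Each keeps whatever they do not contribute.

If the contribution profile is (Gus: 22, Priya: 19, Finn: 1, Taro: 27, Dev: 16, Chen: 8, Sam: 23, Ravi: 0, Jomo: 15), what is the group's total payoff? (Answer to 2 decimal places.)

Total contributed: 22 + 19 + 1 + 27 + 16 + 8 + 23 + 0 + 15 = 131; total kept: 9 × 38 − 131 = 211.
The shared-notes effort pays out 7.3 × 131 = 956.30 in aggregate.
Group total = 211 + 956.30 = 1167.30.

1167.30 hours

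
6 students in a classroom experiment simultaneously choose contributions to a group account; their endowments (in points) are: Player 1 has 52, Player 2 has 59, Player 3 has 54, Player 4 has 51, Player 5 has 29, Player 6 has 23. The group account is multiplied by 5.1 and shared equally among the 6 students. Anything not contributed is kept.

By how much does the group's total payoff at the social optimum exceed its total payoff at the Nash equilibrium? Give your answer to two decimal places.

1098.80 points

The private return per contributed unit is 5.1/6 = 0.8500 < 1 for every player regardless of endowment, so the Nash equilibrium is zero contribution and the group total is Σ E_j = 52 + 59 + 54 + 51 + 29 + 23 = 268.
Each contributed unit returns 5.100 to the group, so the social optimum is full contribution by everyone: group total = 5.100 × 268 = 1366.80.
Efficiency loss = (5.100 − 1) × 268 = 1098.80.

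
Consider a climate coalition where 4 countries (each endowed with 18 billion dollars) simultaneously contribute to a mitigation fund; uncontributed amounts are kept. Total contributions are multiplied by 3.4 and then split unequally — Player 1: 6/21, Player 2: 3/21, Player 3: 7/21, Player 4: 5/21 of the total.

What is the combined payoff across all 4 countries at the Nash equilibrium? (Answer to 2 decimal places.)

Player j's private return per contributed unit is 3.4 × (j's share). Contributing is weakly dominant for j when that share is at least 1/3.4 = 0.2941, and contributing 0 is dominant otherwise.
Only Player 3 (7/21) clears that bar, contributing 18; the remaining 3 contribute 0. Total contributed: 18.
The mitigation fund pays out 3.4 × 18 = 61.20 in total (split across the unequal shares, but the aggregate is all that matters for the group sum).
The 3 free-riders keep 18 each, adding 54. Group total = 54 + 61.20 = 115.20.

115.20 billion dollars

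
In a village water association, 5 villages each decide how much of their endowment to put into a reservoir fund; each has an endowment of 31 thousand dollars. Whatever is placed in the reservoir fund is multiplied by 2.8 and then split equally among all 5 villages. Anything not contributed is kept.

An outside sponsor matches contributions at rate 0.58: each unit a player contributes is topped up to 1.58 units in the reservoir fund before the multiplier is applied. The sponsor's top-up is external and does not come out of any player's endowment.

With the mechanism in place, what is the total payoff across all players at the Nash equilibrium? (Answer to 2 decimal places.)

155.00 thousand dollars

The effective private return is 2.8 × 1.58 / 5 = 0.8848, which is still under 1, so the mechanism doesn't change anyone's dominant strategy: zero contribution.
At the Nash equilibrium no one contributes; group total payoff = 5 × 31 = 155.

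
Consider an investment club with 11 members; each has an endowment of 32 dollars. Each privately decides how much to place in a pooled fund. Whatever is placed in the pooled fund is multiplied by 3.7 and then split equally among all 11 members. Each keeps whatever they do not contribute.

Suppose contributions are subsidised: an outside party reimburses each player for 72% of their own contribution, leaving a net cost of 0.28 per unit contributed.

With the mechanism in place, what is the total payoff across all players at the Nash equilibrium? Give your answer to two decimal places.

The effective private return per unit is now (3.7/11) / 0.28 = 1.2013 > 1, so every player's dominant strategy flips to full contribution.
So the Nash equilibrium is full contribution by all 11; the group earns 11 × (32 × 0.72 + 3.7 × 32) = 1555.84.

1555.84 dollars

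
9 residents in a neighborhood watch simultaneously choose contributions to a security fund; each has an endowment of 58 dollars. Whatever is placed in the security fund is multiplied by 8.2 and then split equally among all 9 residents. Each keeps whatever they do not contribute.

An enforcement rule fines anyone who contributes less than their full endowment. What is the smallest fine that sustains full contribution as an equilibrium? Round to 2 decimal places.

Given the others contribute fully, the best deviation is to contribute 0 (any partial contribution still incurs the fine and gives up units whose private return 0.9111 is below 1).
Deviating from 58 to 0 saves 58 dollars but forfeits the deviator's share of the drop in the security fund: 8.2/9 × 58 = 52.84.
So the deviation gain is 58 − 52.84 = 5.16, and the fine must be at least 5.16 dollars to wipe it out.

5.16 dollars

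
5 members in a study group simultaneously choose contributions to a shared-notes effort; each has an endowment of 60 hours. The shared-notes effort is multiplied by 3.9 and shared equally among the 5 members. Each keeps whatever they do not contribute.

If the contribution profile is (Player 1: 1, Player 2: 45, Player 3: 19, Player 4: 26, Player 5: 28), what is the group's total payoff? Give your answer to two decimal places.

Total contributed: 1 + 45 + 19 + 26 + 28 = 119; total kept: 5 × 60 − 119 = 181.
The shared-notes effort pays out 3.9 × 119 = 464.10 in aggregate.
Group total = 181 + 464.10 = 645.10.

645.10 hours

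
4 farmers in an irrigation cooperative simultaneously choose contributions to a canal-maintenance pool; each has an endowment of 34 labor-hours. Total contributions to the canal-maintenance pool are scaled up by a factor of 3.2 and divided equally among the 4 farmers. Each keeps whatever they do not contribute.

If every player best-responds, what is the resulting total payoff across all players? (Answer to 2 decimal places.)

136.00 labor-hours

Each contributed unit returns 3.2/4 = 0.8000 to its contributor — below 1 — so contributing 0 is dominant for every player. At the Nash equilibrium everyone keeps their 34, and the group total is 4 × 34 = 136.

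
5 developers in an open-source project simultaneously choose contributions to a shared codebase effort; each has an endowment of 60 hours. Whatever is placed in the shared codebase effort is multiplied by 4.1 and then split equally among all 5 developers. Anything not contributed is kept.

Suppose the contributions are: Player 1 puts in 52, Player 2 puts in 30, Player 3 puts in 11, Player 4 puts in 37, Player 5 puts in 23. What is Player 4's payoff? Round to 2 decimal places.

148.46 hours

Total contributed: 52 + 30 + 11 + 37 + 23 = 153.
Each receives 4.1 × 153 / 5 = 125.46 from the shared codebase effort.
Player 4 keeps 60 − 37 = 23, so Player 4's payoff is 23 + 125.46 = 148.46.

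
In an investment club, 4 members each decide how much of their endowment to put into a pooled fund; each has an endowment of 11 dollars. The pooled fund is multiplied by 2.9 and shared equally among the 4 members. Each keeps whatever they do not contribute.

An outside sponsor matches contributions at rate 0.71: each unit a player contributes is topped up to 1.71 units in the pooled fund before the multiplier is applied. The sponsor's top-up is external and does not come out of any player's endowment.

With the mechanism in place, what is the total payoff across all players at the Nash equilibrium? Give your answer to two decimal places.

The effective private return per unit is now 2.9 × 1.71 / 4 = 1.2398 > 1, so every player's dominant strategy flips to full contribution.
So the Nash equilibrium is full contribution by all 4; the group earns 2.9 × 1.71 × 44 = 218.20.

218.20 dollars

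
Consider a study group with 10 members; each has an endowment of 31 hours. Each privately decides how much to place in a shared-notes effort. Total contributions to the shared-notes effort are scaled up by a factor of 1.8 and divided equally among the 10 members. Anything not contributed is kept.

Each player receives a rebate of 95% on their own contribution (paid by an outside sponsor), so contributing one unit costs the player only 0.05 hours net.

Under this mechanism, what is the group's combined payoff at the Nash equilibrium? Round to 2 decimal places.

852.50 hours

With the mechanism, a contributed unit returns (1.8/10) / 0.05 = 3.6000 per unit of net cost to the contributor — now above 1 — so contributing fully is weakly dominant for every player.
So the Nash equilibrium is full contribution by all 10; the group earns 10 × (31 × 0.95 + 1.8 × 31) = 852.50.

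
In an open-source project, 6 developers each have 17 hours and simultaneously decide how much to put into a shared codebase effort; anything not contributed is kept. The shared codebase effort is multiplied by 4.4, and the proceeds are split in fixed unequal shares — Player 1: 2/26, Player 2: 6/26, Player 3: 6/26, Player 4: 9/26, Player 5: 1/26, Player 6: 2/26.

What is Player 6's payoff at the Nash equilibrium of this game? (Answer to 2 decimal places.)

Player j's private return per contributed unit is 4.4 × (j's share). Contributing is weakly dominant for j when that share is at least 1/4.4 = 0.2273, and contributing 0 is dominant otherwise.
Player 2, Player 3 and Player 4 clear that bar, contributing 17 each; the remaining 3 contribute 0. Total contributed: 51.
Player 6 keeps 17 and receives 4.4 × 51 × 2/26 = 17.26 from the shared codebase effort, for a payoff of 34.26.

34.26 hours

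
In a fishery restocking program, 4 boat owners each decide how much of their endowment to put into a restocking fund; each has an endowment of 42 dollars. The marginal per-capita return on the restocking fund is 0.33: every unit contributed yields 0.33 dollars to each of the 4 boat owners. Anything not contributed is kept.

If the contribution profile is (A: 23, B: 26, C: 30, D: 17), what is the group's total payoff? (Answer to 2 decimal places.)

Total contributed: 23 + 26 + 30 + 17 = 96; total kept: 4 × 42 − 96 = 72.
The restocking fund pays out 0.33 × 4 × 96 = 126.72 in aggregate.
Group total = 72 + 126.72 = 198.72.

198.72 dollars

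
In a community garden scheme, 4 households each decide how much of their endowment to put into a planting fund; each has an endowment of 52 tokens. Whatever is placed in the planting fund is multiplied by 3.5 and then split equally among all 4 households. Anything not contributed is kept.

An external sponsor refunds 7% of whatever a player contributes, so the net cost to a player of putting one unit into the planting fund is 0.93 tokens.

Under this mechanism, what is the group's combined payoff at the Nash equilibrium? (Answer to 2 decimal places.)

208.00 tokens

Even with the mechanism, each unit contributed returns only (3.5/4) / 0.93 = 0.9409 per unit of net cost, so contributing nothing is still dominant.
At the Nash equilibrium no one contributes; group total payoff = 4 × 52 = 208.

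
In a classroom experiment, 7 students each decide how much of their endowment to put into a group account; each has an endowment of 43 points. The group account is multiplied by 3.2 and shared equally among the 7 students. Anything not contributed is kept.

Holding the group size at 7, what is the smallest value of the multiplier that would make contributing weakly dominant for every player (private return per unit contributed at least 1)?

7

A contributed unit returns (multiplier)/7 to its contributor.
This reaches 1 exactly when the multiplier is 7.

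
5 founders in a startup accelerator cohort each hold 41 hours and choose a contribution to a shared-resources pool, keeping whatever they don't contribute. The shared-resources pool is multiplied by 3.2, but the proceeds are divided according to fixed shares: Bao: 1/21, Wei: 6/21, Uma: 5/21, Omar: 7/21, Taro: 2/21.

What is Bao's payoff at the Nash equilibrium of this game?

For player j, contributing a unit is worthwhile iff 3.2 × (j's share) ≥ 1, i.e. iff j's share is at least 0.3125.
Only Omar (7/21) clears that bar, contributing 41; the remaining 4 contribute 0. Total contributed: 41.
Bao keeps 41 and receives 3.2 × 41 × 1/21 = 6.25 from the shared-resources pool, for a payoff of 47.25.

47.25 hours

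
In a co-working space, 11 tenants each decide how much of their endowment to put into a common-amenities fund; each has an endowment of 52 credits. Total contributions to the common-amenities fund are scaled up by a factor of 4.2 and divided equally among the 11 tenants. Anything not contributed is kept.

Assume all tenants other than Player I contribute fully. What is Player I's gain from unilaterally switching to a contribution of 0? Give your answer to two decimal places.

Switching from a contribution of 52 to 0 lets Player I keep an extra 52 credits, but lowers the common-amenities fund by 52, which costs Player I their own share of that drop: 4.2/11 × 52 = 19.85.
Net gain = 52 − 19.85 = 32.15. The private return per contributed unit (0.3818) is below 1, so free-riding is indeed the best response regardless of what the others do.

32.15 credits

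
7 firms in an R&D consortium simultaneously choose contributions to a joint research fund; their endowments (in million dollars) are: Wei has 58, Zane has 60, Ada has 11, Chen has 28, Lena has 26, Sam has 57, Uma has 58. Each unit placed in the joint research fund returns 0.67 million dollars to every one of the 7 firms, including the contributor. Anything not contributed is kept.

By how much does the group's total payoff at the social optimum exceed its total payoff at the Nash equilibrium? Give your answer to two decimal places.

The private return per contributed unit is 0.67 < 1 for everyone, so the Nash equilibrium is zero contribution and the group total is Σ E_j = 58 + 60 + 11 + 28 + 26 + 57 + 58 = 298.
Each contributed unit returns 4.690 to the group, so the social optimum is full contribution by everyone: group total = 4.690 × 298 = 1397.62.
Efficiency loss = (4.690 − 1) × 298 = 1099.62.

1099.62 million dollars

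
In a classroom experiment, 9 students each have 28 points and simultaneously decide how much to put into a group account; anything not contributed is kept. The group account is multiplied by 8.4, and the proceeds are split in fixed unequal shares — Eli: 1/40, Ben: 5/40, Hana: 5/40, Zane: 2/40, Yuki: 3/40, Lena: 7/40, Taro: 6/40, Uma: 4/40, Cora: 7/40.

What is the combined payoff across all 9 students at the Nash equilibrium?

1288.00 points

For player j, contributing a unit is worthwhile iff 8.4 × (j's share) ≥ 1, i.e. iff j's share is at least 0.1190.
Ben, Hana, Lena, Taro and Cora clear that bar, contributing 28 each; the remaining 4 contribute 0. Total contributed: 140.
The group account pays out 8.4 × 140 = 1176.00 in total (split across the unequal shares, but the aggregate is all that matters for the group sum).
The 4 free-riders keep 28 each, adding 112. Group total = 112 + 1176.00 = 1288.00.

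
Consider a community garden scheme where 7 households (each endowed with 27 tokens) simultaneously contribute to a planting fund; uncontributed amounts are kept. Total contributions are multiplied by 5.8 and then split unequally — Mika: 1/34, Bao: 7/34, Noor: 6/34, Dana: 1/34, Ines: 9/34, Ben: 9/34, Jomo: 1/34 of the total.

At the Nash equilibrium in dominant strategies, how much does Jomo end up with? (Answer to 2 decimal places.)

Each unit j contributes comes back to j as 5.8 × (j's share), so j prefers to contribute only if that share exceeds 1/5.8 = 0.1724; otherwise keeping the unit dominates.
The shares above 0.1724 belong to Bao, Noor, Ines and Ben, contributing 27 each; the remaining 3 contribute 0. Total contributed: 108.
Jomo keeps 27 and receives 5.8 × 108 × 1/34 = 18.42 from the planting fund, for a payoff of 45.42.

45.42 tokens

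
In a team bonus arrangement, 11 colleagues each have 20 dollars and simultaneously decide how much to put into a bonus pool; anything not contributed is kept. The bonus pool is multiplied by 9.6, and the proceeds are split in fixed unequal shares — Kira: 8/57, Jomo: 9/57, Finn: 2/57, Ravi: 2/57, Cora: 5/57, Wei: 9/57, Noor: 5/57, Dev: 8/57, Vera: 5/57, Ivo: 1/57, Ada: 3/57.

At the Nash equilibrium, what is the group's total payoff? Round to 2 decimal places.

908.00 dollars

A player with share s gets back 9.6·s per unit contributed, so full contribution is dominant for anyone with s > 1/9.6 = 0.1042 and zero contribution is dominant for anyone below.
The shares above 0.1042 belong to Kira, Jomo, Wei and Dev, contributing 20 each; the remaining 7 contribute 0. Total contributed: 80.
The bonus pool pays out 9.6 × 80 = 768.00 in total (split across the unequal shares, but the aggregate is all that matters for the group sum).
The 7 free-riders keep 20 each, adding 140. Group total = 140 + 768.00 = 908.00.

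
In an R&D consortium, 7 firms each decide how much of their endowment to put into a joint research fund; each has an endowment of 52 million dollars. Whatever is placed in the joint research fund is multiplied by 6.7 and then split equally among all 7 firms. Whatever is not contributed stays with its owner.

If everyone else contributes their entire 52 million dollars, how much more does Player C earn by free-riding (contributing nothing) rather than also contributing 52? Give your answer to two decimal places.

Switching from a contribution of 52 to 0 lets Player C keep an extra 52 million dollars, but lowers the joint research fund by 52, which costs Player C their own share of that drop: 6.7/7 × 52 = 49.77.
Net gain = 52 − 49.77 = 2.23. The private return per contributed unit (0.9571) is below 1, so free-riding is indeed the best response regardless of what the others do.

2.23 million dollars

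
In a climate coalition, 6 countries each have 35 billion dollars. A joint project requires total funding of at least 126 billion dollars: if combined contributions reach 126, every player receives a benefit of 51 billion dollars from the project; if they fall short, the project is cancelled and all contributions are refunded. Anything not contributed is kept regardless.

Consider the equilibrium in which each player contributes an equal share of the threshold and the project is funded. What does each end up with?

Equal share of the threshold: 126/6 = 21.
At this profile no one gains by cutting their contribution: any cut drops the total below 126, the project is cancelled, contributions are refunded, and the deviator ends with 35, which is less than 35 − 21 + 51 = 65. Contributing more than 21 just wastes the excess. So contributing exactly 21 is a best response.
Each player's payoff: 35 − 21 + 51 = 65.

65 billion dollars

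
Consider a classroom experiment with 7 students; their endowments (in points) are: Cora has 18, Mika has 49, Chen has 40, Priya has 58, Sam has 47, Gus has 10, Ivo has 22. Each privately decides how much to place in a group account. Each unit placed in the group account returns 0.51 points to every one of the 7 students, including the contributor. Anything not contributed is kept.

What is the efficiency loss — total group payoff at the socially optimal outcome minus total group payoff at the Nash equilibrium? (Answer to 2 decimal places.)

The private return per contributed unit is 0.51 < 1 for everyone, so the Nash equilibrium is zero contribution and the group total is Σ E_j = 18 + 49 + 40 + 58 + 47 + 10 + 22 = 244.
Each contributed unit returns 3.570 to the group, so the social optimum is full contribution by everyone: group total = 3.570 × 244 = 871.08.
Efficiency loss = (3.570 − 1) × 244 = 627.08.

627.08 points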